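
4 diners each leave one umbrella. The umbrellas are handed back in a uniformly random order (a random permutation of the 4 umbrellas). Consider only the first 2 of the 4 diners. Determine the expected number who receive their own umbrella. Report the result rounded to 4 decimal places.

0.5000

Let Xᵢ = 1 if person i gets their own umbrella. For each i, P(Xᵢ=1) = 1/4.
By linearity of expectation, E[X₁+…+X_2] = 2·(1/4) = 1/2.
≈ 0.5000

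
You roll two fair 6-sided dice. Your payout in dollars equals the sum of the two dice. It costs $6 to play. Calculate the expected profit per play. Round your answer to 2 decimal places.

$1.00

Distribution of the sum of the two dice: 2 w.p. 1/36, 3 w.p. 1/18, 4 w.p. 1/12, 5 w.p. 1/9, 6 w.p. 5/36, 7 w.p. 1/6, …
E[payout] = (1/36)·2 + (1/18)·3 + (1/12)·4 + (1/9)·5 + (5/36)·6 + (1/6)·7 + (5/36)·8 + (1/9)·9 + (1/12)·10 + (1/18)·11 + (1/36)·12 = 7
Expected profit = 7 − 6 = 1 ≈ $1.00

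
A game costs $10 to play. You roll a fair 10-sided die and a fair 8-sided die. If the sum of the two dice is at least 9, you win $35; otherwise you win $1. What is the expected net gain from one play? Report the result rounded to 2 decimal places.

$13.10

E[payout] = (7/20)·1 + (13/20)·35 = 231/10
Expected profit = 231/10 − 10 = 131/10 ≈ $13.10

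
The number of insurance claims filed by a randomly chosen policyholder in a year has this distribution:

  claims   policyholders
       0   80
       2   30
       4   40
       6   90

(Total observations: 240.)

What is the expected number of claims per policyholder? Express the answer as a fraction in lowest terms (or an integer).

Total = 240, so P(claims=0) = 80/240, etc.
E[X] = (1/3)·0 + (1/8)·2 + (1/6)·4 + (3/8)·6
     = 19/6

19/6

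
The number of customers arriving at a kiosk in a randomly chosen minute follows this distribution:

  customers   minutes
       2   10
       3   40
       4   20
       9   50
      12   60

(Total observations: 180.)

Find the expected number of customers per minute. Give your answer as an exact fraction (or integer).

Total = 180, so P(customers=2) = 10/180, etc.
E[X] = (1/18)·2 + (2/9)·3 + (1/9)·4 + (5/18)·9 + (1/3)·12
     = 139/18

139/18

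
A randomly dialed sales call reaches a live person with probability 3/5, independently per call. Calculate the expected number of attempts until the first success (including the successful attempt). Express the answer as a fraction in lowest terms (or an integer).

5/3

For a geometric distribution, E[trials] = 1/p = 1/(3/5) = 5/3.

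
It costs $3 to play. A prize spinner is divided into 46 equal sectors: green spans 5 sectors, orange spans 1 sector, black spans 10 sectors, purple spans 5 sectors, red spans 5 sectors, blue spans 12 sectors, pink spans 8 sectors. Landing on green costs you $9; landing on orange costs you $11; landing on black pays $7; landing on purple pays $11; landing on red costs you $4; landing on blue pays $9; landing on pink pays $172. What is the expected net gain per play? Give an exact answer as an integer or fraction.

E[payout] = (5/46)·(-9) + (1/46)·(-11) + (10/46)·7 + (5/46)·11 + (5/46)·(-4) + (12/46)·9 + (8/46)·172 = 1533/46
Expected profit = 1533/46 − 3 = 1395/46

1395/46 dollars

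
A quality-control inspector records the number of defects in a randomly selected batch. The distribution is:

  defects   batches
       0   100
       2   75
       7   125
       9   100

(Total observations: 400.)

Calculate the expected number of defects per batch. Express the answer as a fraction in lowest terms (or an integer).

77/16

Total = 400, so P(defects=0) = 100/400, etc.
E[X] = (1/4)·0 + (3/16)·2 + (5/16)·7 + (1/4)·9
     = 77/16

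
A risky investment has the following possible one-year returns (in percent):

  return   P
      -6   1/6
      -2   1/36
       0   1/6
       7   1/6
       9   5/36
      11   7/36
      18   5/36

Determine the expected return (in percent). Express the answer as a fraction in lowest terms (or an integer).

E[X] = (1/6)·(-6) + (1/36)·(-2) + (1/6)·0 + (1/6)·7 + (5/36)·9 + (7/36)·11 + (5/36)·18
     = 6

6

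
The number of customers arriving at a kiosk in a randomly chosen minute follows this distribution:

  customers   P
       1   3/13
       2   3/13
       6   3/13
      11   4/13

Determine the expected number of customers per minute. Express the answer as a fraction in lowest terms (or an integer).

71/13

E[X] = (3/13)·1 + (3/13)·2 + (3/13)·6 + (4/13)·11
     = 71/13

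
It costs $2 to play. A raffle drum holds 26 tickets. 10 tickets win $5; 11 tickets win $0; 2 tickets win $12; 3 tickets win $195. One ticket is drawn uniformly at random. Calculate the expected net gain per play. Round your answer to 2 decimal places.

$23.35

E[payout] = (10/26)·5 + (11/26)·0 + (2/26)·12 + (3/26)·195 = 659/26
Expected profit = 659/26 − 2 = 607/26 ≈ $23.35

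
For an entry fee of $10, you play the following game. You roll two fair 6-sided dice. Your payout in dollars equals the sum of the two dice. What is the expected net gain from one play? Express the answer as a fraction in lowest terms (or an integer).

Distribution of the sum of the two dice: 2 w.p. 1/36, 3 w.p. 1/18, 4 w.p. 1/12, 5 w.p. 1/9, 6 w.p. 5/36, 7 w.p. 1/6, …
E[payout] = (1/36)·2 + (1/18)·3 + (1/12)·4 + (1/9)·5 + (5/36)·6 + (1/6)·7 + (5/36)·8 + (1/9)·9 + (1/12)·10 + (1/18)·11 + (1/36)·12 = 7
Expected profit = 7 − 10 = -3

-$3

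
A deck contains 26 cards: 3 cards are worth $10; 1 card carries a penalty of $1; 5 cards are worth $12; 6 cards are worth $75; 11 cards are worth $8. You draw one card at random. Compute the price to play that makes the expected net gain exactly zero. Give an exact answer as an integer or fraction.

E[payout] = (3/26)·10 + (1/26)·(-1) + (5/26)·12 + (6/26)·75 + (11/26)·8 = 627/26
Fair fee = E[payout] = 627/26

627/26 dollars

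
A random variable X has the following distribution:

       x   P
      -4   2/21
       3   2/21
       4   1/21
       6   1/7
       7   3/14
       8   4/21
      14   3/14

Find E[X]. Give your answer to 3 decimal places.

6.976

E[X] = (2/21)·(-4) + (2/21)·3 + (1/21)·4 + (1/7)·6 + (3/14)·7 + (4/21)·8 + (3/14)·14
     = 293/42 ≈ 6.976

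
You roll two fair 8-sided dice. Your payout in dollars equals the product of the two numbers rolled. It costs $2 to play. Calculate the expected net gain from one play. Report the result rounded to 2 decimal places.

$18.25

Distribution of the product of the two numbers rolled: 1 w.p. 1/64, 2 w.p. 1/32, 3 w.p. 1/32, 4 w.p. 3/64, 5 w.p. 1/32, 6 w.p. 1/16, …
E[payout] = (1/64)·1 + (1/32)·2 + (1/32)·3 + (3/64)·4 + (1/32)·5 + (1/16)·6 + (1/32)·7 + (1/16)·8 + (1/64)·9 + (1/32)·10 + (1/16)·12 + (1/32)·14 + (1/32)·15 + (3/64)·16 + (1/32)·18 + (1/32)·20 + (1/32)·21 + (1/16)·24 + (1/64)·25 + (1/32)·28 + (1/32)·30 + (1/32)·32 + (1/32)·35 + (1/64)·36 + (1/32)·40 + (1/32)·42 + (1/32)·48 + (1/64)·49 + (1/32)·56 + (1/64)·64 = 81/4
Expected profit = 81/4 − 2 = 73/4 ≈ $18.25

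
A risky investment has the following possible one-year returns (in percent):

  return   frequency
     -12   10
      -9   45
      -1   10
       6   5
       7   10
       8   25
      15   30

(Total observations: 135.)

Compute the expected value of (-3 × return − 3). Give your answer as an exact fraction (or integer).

-70/9

Total = 135, so P(return=-12) = 10/135, etc.
E[-3x-3] = (2/27)·33 + (1/3)·24 + (2/27)·0 + (1/27)·(-21) + (2/27)·(-24) + (5/27)·(-27) + (2/9)·(-48)
     = -70/9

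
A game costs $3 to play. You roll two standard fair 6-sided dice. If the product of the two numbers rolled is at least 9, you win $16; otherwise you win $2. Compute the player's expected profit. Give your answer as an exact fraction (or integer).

E[payout] = (4/9)·2 + (5/9)·16 = 88/9
Expected profit = 88/9 − 3 = 61/9

61/9 dollars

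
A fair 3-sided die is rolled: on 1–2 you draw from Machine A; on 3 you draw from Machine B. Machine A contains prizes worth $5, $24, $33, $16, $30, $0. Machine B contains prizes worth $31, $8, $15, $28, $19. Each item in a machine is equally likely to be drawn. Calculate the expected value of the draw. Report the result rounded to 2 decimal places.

E[X | Machine A] = (5 + 24 + 33 + 16 + 30 + 0)/6 = 18
E[X | Machine B] = (31 + 8 + 15 + 28 + 19)/5 = 101/5
E[X] = (2/3)·18 + (1/3)·101/5 = 281/15 ≈ 18.73

$18.73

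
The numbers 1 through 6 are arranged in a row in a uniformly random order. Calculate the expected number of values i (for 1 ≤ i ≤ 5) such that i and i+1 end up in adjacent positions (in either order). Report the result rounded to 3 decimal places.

1.667

For each i ∈ {1,…,5}, let Xᵢ = 1 if i and i+1 are adjacent. P(Xᵢ=1) = 2·(6−1)!/6! = 2/6.
By linearity, E[ΣXᵢ] = (5)·(2/6) = 5/3.
≈ 1.667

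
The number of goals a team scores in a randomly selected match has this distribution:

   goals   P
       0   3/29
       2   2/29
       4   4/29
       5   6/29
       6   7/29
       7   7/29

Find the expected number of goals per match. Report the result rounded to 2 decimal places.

4.86

E[X] = (3/29)·0 + (2/29)·2 + (4/29)·4 + (6/29)·5 + (7/29)·6 + (7/29)·7
     = 141/29 ≈ 4.86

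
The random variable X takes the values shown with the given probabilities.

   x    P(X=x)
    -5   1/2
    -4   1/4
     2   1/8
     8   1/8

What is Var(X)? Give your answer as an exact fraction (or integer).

319/16

E[X] = (1/2)·(-5) + (1/4)·(-4) + (1/8)·2 + (1/8)·8 = -9/4
E[X²] = (1/2)·25 + (1/4)·16 + (1/8)·4 + (1/8)·64 = 25
Var(X) = 25 − (-9/4)² = 319/16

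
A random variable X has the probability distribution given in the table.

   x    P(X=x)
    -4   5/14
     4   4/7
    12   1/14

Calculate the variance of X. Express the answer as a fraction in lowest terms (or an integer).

1088/49

E[X] = (5/14)·(-4) + (4/7)·4 + (1/14)·12 = 12/7
E[X²] = (5/14)·16 + (4/7)·16 + (1/14)·144 = 176/7
Var(X) = 176/7 − (12/7)² = 1088/49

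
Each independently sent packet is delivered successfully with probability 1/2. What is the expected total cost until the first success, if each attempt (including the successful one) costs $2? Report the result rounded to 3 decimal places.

$4.000

E[#attempts] = 1/p = 2; E[cost] = 2·2 = 4.
≈ 4.000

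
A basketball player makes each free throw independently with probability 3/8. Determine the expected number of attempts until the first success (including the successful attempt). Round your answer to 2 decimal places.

2.67

For a geometric distribution, E[trials] = 1/p = 1/(3/8) = 8/3.
≈ 2.67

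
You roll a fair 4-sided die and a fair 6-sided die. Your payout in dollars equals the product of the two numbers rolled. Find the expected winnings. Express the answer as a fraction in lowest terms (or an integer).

Distribution of the product of the two numbers rolled: 1 w.p. 1/24, 2 w.p. 1/12, 3 w.p. 1/12, 4 w.p. 1/8, 5 w.p. 1/24, 6 w.p. 1/8, …
E[payout] = (1/24)·1 + (1/12)·2 + (1/12)·3 + (1/8)·4 + (1/24)·5 + (1/8)·6 + (1/12)·8 + (1/24)·9 + (1/24)·10 + (1/8)·12 + (1/24)·15 + (1/24)·16 + (1/24)·18 + (1/24)·20 + (1/24)·24 = 35/4

35/4 dollars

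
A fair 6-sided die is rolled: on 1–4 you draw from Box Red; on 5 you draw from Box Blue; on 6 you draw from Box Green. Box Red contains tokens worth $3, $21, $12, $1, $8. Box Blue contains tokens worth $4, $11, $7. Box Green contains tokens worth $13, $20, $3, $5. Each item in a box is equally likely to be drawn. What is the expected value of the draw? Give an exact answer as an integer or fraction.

E[X | Box Red] = (3 + 21 + 12 + 1 + 8)/5 = 9
E[X | Box Blue] = (4 + 11 + 7)/3 = 22/3
E[X | Box Green] = (13 + 20 + 3 + 5)/4 = 41/4
E[X] = (2/3)·9 + (1/6)·22/3 + (1/6)·41/4 = 643/72

643/72 dollars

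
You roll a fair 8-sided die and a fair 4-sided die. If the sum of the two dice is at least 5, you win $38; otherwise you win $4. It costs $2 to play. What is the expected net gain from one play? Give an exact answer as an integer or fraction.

E[payout] = (3/16)·4 + (13/16)·38 = 253/8
Expected profit = 253/8 − 2 = 237/8

237/8 dollars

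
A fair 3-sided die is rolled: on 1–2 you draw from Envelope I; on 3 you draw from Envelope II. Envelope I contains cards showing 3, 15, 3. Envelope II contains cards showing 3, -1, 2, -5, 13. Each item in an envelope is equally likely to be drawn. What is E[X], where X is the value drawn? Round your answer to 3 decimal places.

E[X | Envelope I] = (3 + 15 + 3)/3 = 7
E[X | Envelope II] = (3 − 1 + 2 − 5 + 13)/5 = 12/5
E[X] = (2/3)·7 + (1/3)·12/5 = 82/15 ≈ 5.467

5.467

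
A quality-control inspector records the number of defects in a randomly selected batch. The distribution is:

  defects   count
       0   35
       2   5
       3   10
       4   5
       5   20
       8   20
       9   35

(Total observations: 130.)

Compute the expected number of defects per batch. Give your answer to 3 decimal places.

4.885

Total = 130, so P(defects=0) = 35/130, etc.
E[X] = (7/26)·0 + (1/26)·2 + (1/13)·3 + (1/26)·4 + (2/13)·5 + (2/13)·8 + (7/26)·9
     = 127/26 ≈ 4.885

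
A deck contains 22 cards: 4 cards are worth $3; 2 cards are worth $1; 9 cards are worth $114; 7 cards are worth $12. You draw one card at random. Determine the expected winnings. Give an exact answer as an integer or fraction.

E[payout] = (4/22)·3 + (2/22)·1 + (9/22)·114 + (7/22)·12 = 562/11

562/11 dollars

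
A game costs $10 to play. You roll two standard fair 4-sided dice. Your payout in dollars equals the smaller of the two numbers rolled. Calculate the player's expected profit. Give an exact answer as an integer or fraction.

Distribution of the smaller of the two numbers rolled: 1 w.p. 7/16, 2 w.p. 5/16, 3 w.p. 3/16, 4 w.p. 1/16
E[payout] = (7/16)·1 + (5/16)·2 + (3/16)·3 + (1/16)·4 = 15/8
Expected profit = 15/8 − 10 = -65/8

-65/8 dollars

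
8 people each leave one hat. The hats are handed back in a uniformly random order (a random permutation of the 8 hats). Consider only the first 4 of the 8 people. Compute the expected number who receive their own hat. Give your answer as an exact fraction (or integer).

1/2

Let Xᵢ = 1 if person i gets their own hat. For each i, P(Xᵢ=1) = 1/8.
By linearity of expectation, E[X₁+…+X_4] = 4·(1/8) = 1/2.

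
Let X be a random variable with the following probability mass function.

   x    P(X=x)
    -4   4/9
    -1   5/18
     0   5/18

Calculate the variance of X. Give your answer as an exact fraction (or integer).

E[X] = (4/9)·(-4) + (5/18)·(-1) + (5/18)·0 = -37/18
E[X²] = (4/9)·16 + (5/18)·1 + (5/18)·0 = 133/18
Var(X) = 133/18 − (-37/18)² = 1025/324

1025/324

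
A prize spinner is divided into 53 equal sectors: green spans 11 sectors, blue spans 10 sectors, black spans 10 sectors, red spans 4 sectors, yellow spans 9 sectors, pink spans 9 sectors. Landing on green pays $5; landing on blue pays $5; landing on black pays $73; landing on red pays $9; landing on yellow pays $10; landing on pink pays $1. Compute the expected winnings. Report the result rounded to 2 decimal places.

E[payout] = (11/53)·5 + (10/53)·5 + (10/53)·73 + (4/53)·9 + (9/53)·10 + (9/53)·1 = 970/53
≈ $18.30

$18.30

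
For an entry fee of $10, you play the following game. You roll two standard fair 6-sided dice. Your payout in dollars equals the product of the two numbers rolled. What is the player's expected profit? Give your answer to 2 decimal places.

$2.25

Distribution of the product of the two numbers rolled: 1 w.p. 1/36, 2 w.p. 1/18, 3 w.p. 1/18, 4 w.p. 1/12, 5 w.p. 1/18, 6 w.p. 1/9, …
E[payout] = (1/36)·1 + (1/18)·2 + (1/18)·3 + (1/12)·4 + (1/18)·5 + (1/9)·6 + (1/18)·8 + (1/36)·9 + (1/18)·10 + (1/9)·12 + (1/18)·15 + (1/36)·16 + (1/18)·18 + (1/18)·20 + (1/18)·24 + (1/36)·25 + (1/18)·30 + (1/36)·36 = 49/4
Expected profit = 49/4 − 10 = 9/4 ≈ $2.25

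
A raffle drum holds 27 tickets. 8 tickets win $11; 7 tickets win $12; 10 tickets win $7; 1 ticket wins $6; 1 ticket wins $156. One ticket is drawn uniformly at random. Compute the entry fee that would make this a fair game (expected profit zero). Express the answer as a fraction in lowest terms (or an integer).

E[payout] = (8/27)·11 + (7/27)·12 + (10/27)·7 + (1/27)·6 + (1/27)·156 = 404/27
Fair fee = E[payout] = 404/27

404/27 dollars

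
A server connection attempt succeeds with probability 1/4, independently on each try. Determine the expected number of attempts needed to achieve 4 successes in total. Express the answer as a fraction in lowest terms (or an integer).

By linearity (sum of 4 independent geometric waits), E[trials] = 4/p = 4/(1/4) = 16.

16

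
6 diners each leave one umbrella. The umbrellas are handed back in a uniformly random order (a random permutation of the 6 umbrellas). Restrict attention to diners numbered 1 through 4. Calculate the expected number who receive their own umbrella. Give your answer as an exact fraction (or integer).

Let Xᵢ = 1 if person i gets their own umbrella. For each i, P(Xᵢ=1) = 1/6.
By linearity of expectation, E[X₁+…+X_4] = 4·(1/6) = 2/3.

2/3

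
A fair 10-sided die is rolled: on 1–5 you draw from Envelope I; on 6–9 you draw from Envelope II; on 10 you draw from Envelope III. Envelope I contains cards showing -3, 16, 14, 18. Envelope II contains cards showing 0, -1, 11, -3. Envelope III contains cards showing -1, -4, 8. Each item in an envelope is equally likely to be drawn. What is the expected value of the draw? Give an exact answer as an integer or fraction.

E[X | Envelope I] = (-3 + 16 + 14 + 18)/4 = 45/4
E[X | Envelope II] = (0 − 1 + 11 − 3)/4 = 7/4
E[X | Envelope III] = (-1 − 4 + 8)/3 = 1
E[X] = (1/2)·45/4 + (2/5)·7/4 + (1/10)·1 = 257/40

257/40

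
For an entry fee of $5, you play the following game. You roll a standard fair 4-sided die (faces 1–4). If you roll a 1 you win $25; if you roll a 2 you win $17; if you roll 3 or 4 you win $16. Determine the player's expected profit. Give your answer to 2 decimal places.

E[payout] = (1/2)·16 + (1/4)·17 + (1/4)·25 = 37/2
Expected profit = 37/2 − 5 = 27/2 ≈ $13.50

$13.50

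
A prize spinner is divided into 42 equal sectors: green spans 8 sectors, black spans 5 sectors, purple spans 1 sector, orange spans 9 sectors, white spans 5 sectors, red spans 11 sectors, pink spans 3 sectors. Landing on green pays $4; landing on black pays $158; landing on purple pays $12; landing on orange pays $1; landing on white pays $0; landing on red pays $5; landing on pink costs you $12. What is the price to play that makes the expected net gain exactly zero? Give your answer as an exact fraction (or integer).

E[payout] = (8/42)·4 + (5/42)·158 + (1/42)·12 + (9/42)·1 + (5/42)·0 + (11/42)·5 + (3/42)·(-12) = 431/21
Fair fee = E[payout] = 431/21

431/21 dollars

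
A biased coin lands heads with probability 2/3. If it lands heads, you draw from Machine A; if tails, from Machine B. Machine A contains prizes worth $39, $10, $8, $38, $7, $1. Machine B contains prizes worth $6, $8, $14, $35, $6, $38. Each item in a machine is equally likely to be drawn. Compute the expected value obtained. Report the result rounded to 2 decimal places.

E[X | Machine A] = (39 + 10 + 8 + 38 + 7 + 1)/6 = 103/6
E[X | Machine B] = (6 + 8 + 14 + 35 + 6 + 38)/6 = 107/6
E[X] = (2/3)·103/6 + (1/3)·107/6 = 313/18 ≈ 17.39

$17.39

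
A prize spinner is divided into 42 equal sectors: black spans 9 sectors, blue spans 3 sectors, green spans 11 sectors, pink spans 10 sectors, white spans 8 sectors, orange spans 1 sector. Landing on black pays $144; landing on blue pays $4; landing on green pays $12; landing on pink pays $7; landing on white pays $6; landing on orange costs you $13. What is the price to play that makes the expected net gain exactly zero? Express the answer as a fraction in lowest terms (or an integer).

E[payout] = (9/42)·144 + (3/42)·4 + (11/42)·12 + (10/42)·7 + (8/42)·6 + (1/42)·(-13) = 515/14
Fair fee = E[payout] = 515/14

515/14 dollars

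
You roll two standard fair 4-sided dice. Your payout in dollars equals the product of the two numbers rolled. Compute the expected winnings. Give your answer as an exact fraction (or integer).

Distribution of the product of the two numbers rolled: 1 w.p. 1/16, 2 w.p. 1/8, 3 w.p. 1/8, 4 w.p. 3/16, 6 w.p. 1/8, 8 w.p. 1/8, …
E[payout] = (1/16)·1 + (1/8)·2 + (1/8)·3 + (3/16)·4 + (1/8)·6 + (1/8)·8 + (1/16)·9 + (1/8)·12 + (1/16)·16 = 25/4

25/4 dollars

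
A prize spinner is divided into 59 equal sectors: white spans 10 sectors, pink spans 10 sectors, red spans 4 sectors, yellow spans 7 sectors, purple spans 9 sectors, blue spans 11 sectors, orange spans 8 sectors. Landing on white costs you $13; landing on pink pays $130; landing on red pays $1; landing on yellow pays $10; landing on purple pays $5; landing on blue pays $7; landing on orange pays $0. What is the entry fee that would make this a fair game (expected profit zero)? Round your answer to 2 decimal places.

$23.15

E[payout] = (10/59)·(-13) + (10/59)·130 + (4/59)·1 + (7/59)·10 + (9/59)·5 + (11/59)·7 + (8/59)·0 = 1366/59
Fair fee = E[payout] = 1366/59 ≈ $23.15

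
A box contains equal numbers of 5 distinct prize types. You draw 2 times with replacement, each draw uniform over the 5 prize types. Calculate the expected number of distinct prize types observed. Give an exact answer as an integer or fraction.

9/5

Let Xⱼ=1 if type j appears at least once. P(Xⱼ=1) = 1 − ((5−1)/5)^2 = 9/25.
E[#distinct] = 5·9/25 = 9/5.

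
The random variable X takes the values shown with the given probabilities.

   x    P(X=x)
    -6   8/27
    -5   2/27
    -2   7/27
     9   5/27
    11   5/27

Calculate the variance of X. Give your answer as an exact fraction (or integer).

E[X] = (8/27)·(-6) + (2/27)·(-5) + (7/27)·(-2) + (5/27)·9 + (5/27)·11 = 28/27
E[X²] = (8/27)·36 + (2/27)·25 + (7/27)·4 + (5/27)·81 + (5/27)·121 = 1376/27
Var(X) = 1376/27 − (28/27)² = 36368/729

36368/729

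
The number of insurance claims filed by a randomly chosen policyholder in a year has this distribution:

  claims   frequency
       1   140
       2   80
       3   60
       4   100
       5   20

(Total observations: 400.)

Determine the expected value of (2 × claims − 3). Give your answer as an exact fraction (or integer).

Total = 400, so P(claims=1) = 140/400, etc.
E[2x-3] = (7/20)·(-1) + (1/5)·1 + (3/20)·3 + (1/4)·5 + (1/20)·7
     = 19/10

19/10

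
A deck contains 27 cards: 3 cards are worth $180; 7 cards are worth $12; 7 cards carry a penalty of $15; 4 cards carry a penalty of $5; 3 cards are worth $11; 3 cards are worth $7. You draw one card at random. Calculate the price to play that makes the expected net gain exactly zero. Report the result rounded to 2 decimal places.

E[payout] = (3/27)·180 + (7/27)·12 + (7/27)·(-15) + (4/27)·(-5) + (3/27)·11 + (3/27)·7 = 553/27
Fair fee = E[payout] = 553/27 ≈ $20.48

$20.48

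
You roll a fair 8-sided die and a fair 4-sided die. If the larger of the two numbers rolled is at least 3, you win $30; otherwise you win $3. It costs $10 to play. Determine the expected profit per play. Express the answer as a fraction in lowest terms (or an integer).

133/8 dollars

E[payout] = (1/8)·3 + (7/8)·30 = 213/8
Expected profit = 213/8 − 10 = 133/8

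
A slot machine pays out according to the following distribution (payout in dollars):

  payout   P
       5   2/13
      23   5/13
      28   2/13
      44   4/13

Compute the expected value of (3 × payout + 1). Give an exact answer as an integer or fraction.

1084/13

E[3x+1] = (2/13)·16 + (5/13)·70 + (2/13)·85 + (4/13)·133
     = 1084/13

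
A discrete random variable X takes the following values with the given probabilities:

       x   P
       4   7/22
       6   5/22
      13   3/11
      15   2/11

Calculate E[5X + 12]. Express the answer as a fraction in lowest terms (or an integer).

E[5x+12] = (7/22)·32 + (5/22)·42 + (3/11)·77 + (2/11)·87
     = 622/11

622/11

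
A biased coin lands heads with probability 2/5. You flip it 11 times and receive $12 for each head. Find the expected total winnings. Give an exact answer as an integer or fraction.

264/5 dollars

E[#heads] = 11·2/5 = 22/5 (linearity over flips).
E[winnings] = 12·22/5 = 264/5.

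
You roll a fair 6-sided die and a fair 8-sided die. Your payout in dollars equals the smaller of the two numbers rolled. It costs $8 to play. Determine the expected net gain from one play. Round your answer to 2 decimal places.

Distribution of the smaller of the two numbers rolled: 1 w.p. 13/48, 2 w.p. 11/48, 3 w.p. 3/16, 4 w.p. 7/48, 5 w.p. 5/48, 6 w.p. 1/16
E[payout] = (13/48)·1 + (11/48)·2 + (3/16)·3 + (7/48)·4 + (5/48)·5 + (1/16)·6 = 133/48
Expected profit = 133/48 − 8 = -251/48 ≈ -$5.23

-$5.23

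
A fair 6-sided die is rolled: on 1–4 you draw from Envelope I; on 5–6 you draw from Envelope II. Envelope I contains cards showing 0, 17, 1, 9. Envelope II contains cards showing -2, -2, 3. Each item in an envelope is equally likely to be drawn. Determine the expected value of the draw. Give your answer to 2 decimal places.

E[X | Envelope I] = (0 + 17 + 1 + 9)/4 = 27/4
E[X | Envelope II] = (-2 − 2 + 3)/3 = -1/3
E[X] = (2/3)·27/4 + (1/3)·(-1/3) = 79/18 ≈ 4.39

4.39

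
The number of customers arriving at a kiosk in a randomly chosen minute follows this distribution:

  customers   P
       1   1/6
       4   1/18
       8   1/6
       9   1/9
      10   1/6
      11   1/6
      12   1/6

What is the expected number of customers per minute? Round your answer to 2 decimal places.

8.22

E[X] = (1/6)·1 + (1/18)·4 + (1/6)·8 + (1/9)·9 + (1/6)·10 + (1/6)·11 + (1/6)·12
     = 74/9 ≈ 8.22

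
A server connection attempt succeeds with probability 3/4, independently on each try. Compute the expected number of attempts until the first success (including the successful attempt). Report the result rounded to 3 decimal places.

For a geometric distribution, E[trials] = 1/p = 1/(3/4) = 4/3.
≈ 1.333

1.333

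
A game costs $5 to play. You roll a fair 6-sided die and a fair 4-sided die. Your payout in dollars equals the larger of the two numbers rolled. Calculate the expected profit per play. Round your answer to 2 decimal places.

-$1.08

Distribution of the larger of the two numbers rolled: 1 w.p. 1/24, 2 w.p. 1/8, 3 w.p. 5/24, 4 w.p. 7/24, 5 w.p. 1/6, 6 w.p. 1/6
E[payout] = (1/24)·1 + (1/8)·2 + (5/24)·3 + (7/24)·4 + (1/6)·5 + (1/6)·6 = 47/12
Expected profit = 47/12 − 5 = -13/12 ≈ -$1.08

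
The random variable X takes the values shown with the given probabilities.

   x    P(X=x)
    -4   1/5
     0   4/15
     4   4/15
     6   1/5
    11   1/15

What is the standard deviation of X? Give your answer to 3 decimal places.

E[X] = 11/5, E[X²] = 341/15
Var(X) = E[X²] − (E[X])² = 341/15 − 121/25 = 1342/75
SD(X) = √(1342/75) ≈ 4.230

4.230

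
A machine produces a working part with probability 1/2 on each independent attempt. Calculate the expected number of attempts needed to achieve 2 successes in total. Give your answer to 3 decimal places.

By linearity (sum of 2 independent geometric waits), E[trials] = 2/p = 2/(1/2) = 4.
≈ 4.000

4.000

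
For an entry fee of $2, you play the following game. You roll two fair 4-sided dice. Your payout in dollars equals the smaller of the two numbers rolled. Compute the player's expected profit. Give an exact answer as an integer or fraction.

Distribution of the smaller of the two numbers rolled: 1 w.p. 7/16, 2 w.p. 5/16, 3 w.p. 3/16, 4 w.p. 1/16
E[payout] = (7/16)·1 + (5/16)·2 + (3/16)·3 + (1/16)·4 = 15/8
Expected profit = 15/8 − 2 = -1/8

-1/8 dollars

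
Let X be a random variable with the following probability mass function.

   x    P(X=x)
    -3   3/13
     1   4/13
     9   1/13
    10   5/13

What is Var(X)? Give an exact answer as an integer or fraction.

E[X] = (3/13)·(-3) + (4/13)·1 + (1/13)·9 + (5/13)·10 = 54/13
E[X²] = (3/13)·9 + (4/13)·1 + (1/13)·81 + (5/13)·100 = 612/13
Var(X) = 612/13 − (54/13)² = 5040/169

5040/169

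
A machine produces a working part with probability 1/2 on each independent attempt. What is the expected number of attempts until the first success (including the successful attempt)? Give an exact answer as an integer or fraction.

2

For a geometric distribution, E[trials] = 1/p = 1/(1/2) = 2.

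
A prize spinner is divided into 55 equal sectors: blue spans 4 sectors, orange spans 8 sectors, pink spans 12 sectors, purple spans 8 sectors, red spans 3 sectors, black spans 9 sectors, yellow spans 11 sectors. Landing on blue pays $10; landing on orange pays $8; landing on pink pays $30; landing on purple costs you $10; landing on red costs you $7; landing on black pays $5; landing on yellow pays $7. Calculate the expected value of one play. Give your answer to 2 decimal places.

E[payout] = (4/55)·10 + (8/55)·8 + (12/55)·30 + (8/55)·(-10) + (3/55)·(-7) + (9/55)·5 + (11/55)·7 = 97/11
≈ $8.82

$8.82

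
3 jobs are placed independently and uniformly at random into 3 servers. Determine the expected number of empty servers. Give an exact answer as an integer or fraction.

Let Xⱼ=1 if server j is empty. P(Xⱼ=1) = ((3-1)/3)^3 = 8/27.
By linearity, E[#empty] = 3·8/27 = 8/9.

8/9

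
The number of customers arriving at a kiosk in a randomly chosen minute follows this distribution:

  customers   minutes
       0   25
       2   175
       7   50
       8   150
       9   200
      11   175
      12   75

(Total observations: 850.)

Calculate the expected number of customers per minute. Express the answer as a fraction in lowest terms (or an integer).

Total = 850, so P(customers=0) = 25/850, etc.
E[X] = (1/34)·0 + (7/34)·2 + (1/17)·7 + (3/17)·8 + (4/17)·9 + (7/34)·11 + (3/34)·12
     = 261/34

261/34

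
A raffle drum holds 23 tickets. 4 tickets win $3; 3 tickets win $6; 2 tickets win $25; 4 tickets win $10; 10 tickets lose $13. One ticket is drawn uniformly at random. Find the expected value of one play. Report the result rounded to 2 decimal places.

E[payout] = (4/23)·3 + (3/23)·6 + (2/23)·25 + (4/23)·10 + (10/23)·(-13) = -10/23
≈ -$0.43

-$0.43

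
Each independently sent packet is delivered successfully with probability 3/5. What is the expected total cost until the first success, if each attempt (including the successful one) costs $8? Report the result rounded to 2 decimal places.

E[#attempts] = 1/p = 5/3; E[cost] = 8·5/3 = 40/3.
≈ 13.33

$13.33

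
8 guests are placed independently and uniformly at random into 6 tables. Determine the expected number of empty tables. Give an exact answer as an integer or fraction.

390625/279936

Let Xⱼ=1 if table j is empty. P(Xⱼ=1) = ((6-1)/6)^8 = 390625/1679616.
By linearity, E[#empty] = 6·390625/1679616 = 390625/279936.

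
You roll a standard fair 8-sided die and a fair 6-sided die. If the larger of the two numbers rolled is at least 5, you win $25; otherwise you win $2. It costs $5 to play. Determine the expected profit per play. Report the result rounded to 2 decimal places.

E[payout] = (1/3)·2 + (2/3)·25 = 52/3
Expected profit = 52/3 − 5 = 37/3 ≈ $12.33

$12.33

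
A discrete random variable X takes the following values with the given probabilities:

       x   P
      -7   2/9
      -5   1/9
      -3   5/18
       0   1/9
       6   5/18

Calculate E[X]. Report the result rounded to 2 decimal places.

-1.28

E[X] = (2/9)·(-7) + (1/9)·(-5) + (5/18)·(-3) + (1/9)·0 + (5/18)·6
     = -23/18 ≈ -1.28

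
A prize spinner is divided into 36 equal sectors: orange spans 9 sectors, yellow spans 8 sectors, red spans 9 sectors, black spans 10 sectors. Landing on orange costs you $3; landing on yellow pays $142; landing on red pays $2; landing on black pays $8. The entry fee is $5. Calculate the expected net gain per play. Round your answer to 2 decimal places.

$28.53

E[payout] = (9/36)·(-3) + (8/36)·142 + (9/36)·2 + (10/36)·8 = 1207/36
Expected profit = 1207/36 − 5 = 1027/36 ≈ $28.53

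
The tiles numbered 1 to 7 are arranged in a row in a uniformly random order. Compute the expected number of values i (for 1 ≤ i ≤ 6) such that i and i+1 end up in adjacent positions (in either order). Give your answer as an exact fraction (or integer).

For each i ∈ {1,…,6}, let Xᵢ = 1 if i and i+1 are adjacent. P(Xᵢ=1) = 2·(7−1)!/7! = 2/7.
By linearity, E[ΣXᵢ] = (6)·(2/7) = 12/7.

12/7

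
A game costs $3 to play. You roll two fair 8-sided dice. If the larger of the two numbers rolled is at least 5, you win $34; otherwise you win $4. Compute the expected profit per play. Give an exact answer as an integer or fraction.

47/2 dollars

E[payout] = (1/4)·4 + (3/4)·34 = 53/2
Expected profit = 53/2 − 3 = 47/2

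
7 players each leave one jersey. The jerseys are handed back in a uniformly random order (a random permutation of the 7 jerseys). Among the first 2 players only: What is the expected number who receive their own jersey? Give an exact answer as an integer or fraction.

Let Xᵢ = 1 if person i gets their own jersey. For each i, P(Xᵢ=1) = 1/7.
By linearity of expectation, E[X₁+…+X_2] = 2·(1/7) = 2/7.

2/7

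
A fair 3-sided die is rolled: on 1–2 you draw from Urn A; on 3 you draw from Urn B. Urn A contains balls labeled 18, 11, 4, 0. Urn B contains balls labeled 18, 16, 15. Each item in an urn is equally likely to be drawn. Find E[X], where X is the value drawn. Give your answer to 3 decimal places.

E[X | Urn A] = (18 + 11 + 4 + 0)/4 = 33/4
E[X | Urn B] = (18 + 16 + 15)/3 = 49/3
E[X] = (2/3)·33/4 + (1/3)·49/3 = 197/18 ≈ 10.944

10.944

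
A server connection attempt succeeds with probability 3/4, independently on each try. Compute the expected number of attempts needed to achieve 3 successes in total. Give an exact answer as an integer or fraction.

By linearity (sum of 3 independent geometric waits), E[trials] = 3/p = 3/(3/4) = 4.

4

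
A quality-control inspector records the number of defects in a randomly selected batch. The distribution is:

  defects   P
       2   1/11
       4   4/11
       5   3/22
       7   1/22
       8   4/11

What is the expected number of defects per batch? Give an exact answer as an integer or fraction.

E[X] = (1/11)·2 + (4/11)·4 + (3/22)·5 + (1/22)·7 + (4/11)·8
     = 61/11

61/11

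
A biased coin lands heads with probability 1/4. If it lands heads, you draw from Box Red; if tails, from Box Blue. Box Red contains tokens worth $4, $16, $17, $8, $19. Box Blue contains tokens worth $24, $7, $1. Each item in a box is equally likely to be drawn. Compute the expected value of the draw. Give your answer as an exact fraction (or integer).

56/5 dollars

E[X | Box Red] = (4 + 16 + 17 + 8 + 19)/5 = 64/5
E[X | Box Blue] = (24 + 7 + 1)/3 = 32/3
E[X] = (1/4)·64/5 + (3/4)·32/3 = 56/5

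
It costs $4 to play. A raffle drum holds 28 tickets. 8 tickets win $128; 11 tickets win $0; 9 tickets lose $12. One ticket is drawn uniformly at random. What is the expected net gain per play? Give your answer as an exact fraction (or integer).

201/7 dollars

E[payout] = (8/28)·128 + (11/28)·0 + (9/28)·(-12) = 229/7
Expected profit = 229/7 − 4 = 201/7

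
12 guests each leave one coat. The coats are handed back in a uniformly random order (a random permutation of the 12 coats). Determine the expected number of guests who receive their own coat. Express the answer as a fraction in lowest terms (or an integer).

1

Let Xᵢ = 1 if person i gets their own coat. For each i, P(Xᵢ=1) = 1/12.
By linearity of expectation, E[X₁+…+X_12] = 12·(1/12) = 1.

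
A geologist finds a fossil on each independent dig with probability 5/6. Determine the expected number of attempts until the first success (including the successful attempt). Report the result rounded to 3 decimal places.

For a geometric distribution, E[trials] = 1/p = 1/(5/6) = 6/5.
≈ 1.200

1.200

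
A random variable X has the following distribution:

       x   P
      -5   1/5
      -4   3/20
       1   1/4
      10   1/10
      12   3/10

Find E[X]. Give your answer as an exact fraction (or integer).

13/4

E[X] = (1/5)·(-5) + (3/20)·(-4) + (1/4)·1 + (1/10)·10 + (3/10)·12
     = 13/4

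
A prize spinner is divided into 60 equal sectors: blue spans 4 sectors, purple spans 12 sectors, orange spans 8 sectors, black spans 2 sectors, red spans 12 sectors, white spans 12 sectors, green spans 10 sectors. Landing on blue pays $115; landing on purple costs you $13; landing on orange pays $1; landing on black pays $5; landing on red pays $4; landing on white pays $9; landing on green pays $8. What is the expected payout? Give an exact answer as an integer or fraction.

E[payout] = (4/60)·115 + (12/60)·(-13) + (8/60)·1 + (2/60)·5 + (12/60)·4 + (12/60)·9 + (10/60)·8 = 93/10

93/10 dollars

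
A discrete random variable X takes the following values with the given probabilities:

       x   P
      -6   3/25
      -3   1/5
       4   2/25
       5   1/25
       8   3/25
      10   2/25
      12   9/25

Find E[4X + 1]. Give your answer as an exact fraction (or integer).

553/25

E[4x+1] = (3/25)·(-23) + (1/5)·(-11) + (2/25)·17 + (1/25)·21 + (3/25)·33 + (2/25)·41 + (9/25)·49
     = 553/25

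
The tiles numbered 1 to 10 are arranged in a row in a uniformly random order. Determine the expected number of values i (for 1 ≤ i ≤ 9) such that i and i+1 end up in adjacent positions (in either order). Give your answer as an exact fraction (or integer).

For each i ∈ {1,…,9}, let Xᵢ = 1 if i and i+1 are adjacent. P(Xᵢ=1) = 2·(10−1)!/10! = 2/10.
By linearity, E[ΣXᵢ] = (9)·(2/10) = 9/5.

9/5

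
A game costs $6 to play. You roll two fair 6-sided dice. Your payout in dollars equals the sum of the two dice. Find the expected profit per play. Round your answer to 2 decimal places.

Distribution of the sum of the two dice: 2 w.p. 1/36, 3 w.p. 1/18, 4 w.p. 1/12, 5 w.p. 1/9, 6 w.p. 5/36, 7 w.p. 1/6, …
E[payout] = (1/36)·2 + (1/18)·3 + (1/12)·4 + (1/9)·5 + (5/36)·6 + (1/6)·7 + (5/36)·8 + (1/9)·9 + (1/12)·10 + (1/18)·11 + (1/36)·12 = 7
Expected profit = 7 − 6 = 1 ≈ $1.00

$1.00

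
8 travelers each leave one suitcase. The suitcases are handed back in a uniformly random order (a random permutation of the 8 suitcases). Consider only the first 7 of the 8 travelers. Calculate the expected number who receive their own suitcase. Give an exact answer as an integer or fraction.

Let Xᵢ = 1 if person i gets their own suitcase. For each i, P(Xᵢ=1) = 1/8.
By linearity of expectation, E[X₁+…+X_7] = 7·(1/8) = 7/8.

7/8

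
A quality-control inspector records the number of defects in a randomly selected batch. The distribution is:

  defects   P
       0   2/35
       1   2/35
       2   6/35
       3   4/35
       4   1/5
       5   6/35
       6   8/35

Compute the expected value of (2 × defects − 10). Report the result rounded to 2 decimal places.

-2.46

E[2x-10] = (2/35)·(-10) + (2/35)·(-8) + (6/35)·(-6) + (4/35)·(-4) + (1/5)·(-2) + (6/35)·0 + (8/35)·2
     = -86/35 ≈ -2.46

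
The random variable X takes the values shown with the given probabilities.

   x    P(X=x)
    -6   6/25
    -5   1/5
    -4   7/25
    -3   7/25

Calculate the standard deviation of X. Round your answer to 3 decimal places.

E[X] = -22/5, E[X²] = 516/25
Var(X) = E[X²] − (E[X])² = 516/25 − 484/25 = 32/25
SD(X) = √(32/25) ≈ 1.131

1.131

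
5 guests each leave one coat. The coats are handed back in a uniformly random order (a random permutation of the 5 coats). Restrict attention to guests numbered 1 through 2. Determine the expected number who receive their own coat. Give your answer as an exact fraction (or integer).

Let Xᵢ = 1 if person i gets their own coat. For each i, P(Xᵢ=1) = 1/5.
By linearity of expectation, E[X₁+…+X_2] = 2·(1/5) = 2/5.

2/5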